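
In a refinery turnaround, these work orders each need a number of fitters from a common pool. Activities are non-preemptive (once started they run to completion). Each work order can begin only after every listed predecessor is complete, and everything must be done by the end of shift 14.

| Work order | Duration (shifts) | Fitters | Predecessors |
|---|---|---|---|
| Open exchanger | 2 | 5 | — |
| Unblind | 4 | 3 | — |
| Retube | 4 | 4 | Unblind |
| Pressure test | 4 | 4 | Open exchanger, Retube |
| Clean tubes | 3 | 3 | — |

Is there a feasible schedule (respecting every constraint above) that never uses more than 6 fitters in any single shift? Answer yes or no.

yes

Schedule Open exchanger@1, Unblind@3, Retube@7, Pressure test@11, Clean tubes@3: s1:5  s2:5  s3:6  s4:6  s5:6  s6:3  s7:4  s8:4  s9:4  s10:4  s11:4  s12:4  s13:4  s14:4 — peak 6 ≤ 6.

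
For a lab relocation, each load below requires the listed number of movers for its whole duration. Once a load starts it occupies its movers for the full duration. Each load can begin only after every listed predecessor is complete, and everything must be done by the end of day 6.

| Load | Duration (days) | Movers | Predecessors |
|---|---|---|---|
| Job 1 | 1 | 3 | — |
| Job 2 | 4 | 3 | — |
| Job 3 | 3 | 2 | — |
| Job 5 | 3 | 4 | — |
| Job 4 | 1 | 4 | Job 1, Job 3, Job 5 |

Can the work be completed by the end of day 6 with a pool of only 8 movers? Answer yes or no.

The minimum achievable peak is 9; 8 < 9, so no feasible schedule stays within the cap.

no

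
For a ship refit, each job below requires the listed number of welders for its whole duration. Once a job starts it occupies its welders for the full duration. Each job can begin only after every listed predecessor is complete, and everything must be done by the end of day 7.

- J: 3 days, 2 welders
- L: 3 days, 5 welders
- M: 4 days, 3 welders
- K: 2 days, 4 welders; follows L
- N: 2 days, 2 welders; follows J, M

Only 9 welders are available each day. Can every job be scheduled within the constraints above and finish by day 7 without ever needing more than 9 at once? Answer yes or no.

The minimum achievable peak is 10; 9 < 10, so no feasible schedule stays within the cap.

no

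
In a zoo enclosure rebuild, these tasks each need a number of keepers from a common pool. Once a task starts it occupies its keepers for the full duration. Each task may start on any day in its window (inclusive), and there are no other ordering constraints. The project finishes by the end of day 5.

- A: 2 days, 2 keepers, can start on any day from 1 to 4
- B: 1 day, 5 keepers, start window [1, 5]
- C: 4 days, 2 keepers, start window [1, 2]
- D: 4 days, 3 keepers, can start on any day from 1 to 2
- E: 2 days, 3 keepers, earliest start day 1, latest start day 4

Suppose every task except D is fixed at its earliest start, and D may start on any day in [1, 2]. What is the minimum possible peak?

12

D@1: d1:15  d2:10  d3:5  d4:5  d5:0 → peak 15
D@2: d1:12  d2:10  d3:5  d4:5  d5:3 → peak 12
Best is D@2, peak 12.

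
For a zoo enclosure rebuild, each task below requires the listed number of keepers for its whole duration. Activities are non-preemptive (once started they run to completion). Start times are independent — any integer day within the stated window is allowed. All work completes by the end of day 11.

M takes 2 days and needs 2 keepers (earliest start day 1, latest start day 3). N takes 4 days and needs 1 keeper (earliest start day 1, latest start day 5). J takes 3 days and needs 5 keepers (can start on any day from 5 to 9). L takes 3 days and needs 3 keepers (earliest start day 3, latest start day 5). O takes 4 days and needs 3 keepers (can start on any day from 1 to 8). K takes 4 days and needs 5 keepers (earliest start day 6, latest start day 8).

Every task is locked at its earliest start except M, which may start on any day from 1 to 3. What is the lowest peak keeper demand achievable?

10

M@1: d1:6  d2:6  d3:7  d4:7  d5:8  d6:10  d7:10  d8:5  d9:5  d10:0  d11:0 → peak 10
M@2: d1:4  d2:6  d3:9  d4:7  d5:8  d6:10  d7:10  d8:5  d9:5  d10:0  d11:0 → peak 10
M@3: d1:4  d2:4  d3:9  d4:9  d5:8  d6:10  d7:10  d8:5  d9:5  d10:0  d11:0 → peak 10
Best is M@1, peak 10.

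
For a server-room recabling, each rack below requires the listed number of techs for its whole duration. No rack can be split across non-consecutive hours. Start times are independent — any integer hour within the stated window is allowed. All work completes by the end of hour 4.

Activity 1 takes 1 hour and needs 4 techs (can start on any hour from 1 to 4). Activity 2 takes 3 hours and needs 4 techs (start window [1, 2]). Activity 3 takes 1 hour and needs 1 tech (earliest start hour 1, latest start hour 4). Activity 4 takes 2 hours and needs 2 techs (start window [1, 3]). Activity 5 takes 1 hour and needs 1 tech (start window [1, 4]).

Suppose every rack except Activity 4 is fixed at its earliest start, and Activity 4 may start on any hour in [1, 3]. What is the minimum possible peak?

10

Activity 4@1: h1:12  h2:6  h3:4  h4:0 → peak 12
Activity 4@2: h1:10  h2:6  h3:6  h4:0 → peak 10
Activity 4@3: h1:10  h2:4  h3:6  h4:2 → peak 10
Best is Activity 4@2, peak 10.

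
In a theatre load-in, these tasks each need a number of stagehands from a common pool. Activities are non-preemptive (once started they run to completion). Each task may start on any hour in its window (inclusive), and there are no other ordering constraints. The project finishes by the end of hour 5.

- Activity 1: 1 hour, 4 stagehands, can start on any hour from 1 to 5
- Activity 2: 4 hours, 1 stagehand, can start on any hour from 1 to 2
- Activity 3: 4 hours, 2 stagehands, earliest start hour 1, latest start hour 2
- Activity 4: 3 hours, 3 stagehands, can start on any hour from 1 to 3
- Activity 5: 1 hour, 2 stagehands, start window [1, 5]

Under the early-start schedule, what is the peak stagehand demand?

Early-start schedule: Activity 1@1, Activity 2@1, Activity 3@1, Activity 4@1, Activity 5@1.
Load per hour: hour 1: 12, hour 2: 6, hour 3: 6, hour 4: 3, hour 5: 0.
Peak is 12.

12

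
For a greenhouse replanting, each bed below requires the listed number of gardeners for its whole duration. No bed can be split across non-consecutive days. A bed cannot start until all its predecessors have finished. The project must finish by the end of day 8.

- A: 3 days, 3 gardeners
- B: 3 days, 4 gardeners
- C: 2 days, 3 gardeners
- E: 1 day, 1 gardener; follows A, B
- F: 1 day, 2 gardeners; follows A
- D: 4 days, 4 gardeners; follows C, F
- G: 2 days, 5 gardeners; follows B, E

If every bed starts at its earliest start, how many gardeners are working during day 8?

4

At early start, day 8 has: D.
Demand: 4 = 4.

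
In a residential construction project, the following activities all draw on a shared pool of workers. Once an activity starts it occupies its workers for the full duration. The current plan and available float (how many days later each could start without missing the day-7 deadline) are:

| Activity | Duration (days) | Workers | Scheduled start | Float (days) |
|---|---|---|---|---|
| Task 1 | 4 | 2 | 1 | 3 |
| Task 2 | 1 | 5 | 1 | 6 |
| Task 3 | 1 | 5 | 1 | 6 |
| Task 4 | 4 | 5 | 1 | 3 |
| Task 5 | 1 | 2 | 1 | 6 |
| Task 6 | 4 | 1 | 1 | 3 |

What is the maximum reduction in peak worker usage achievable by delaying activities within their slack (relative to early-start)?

Early-start peak: d1:20  d2:8  d3:8  d4:8  d5:0  d6:0  d7:0 ⇒ 20.
Leveled (Task 1@1, Task 2@1, Task 3@2, Task 4@3, Task 5@5, Task 6@1): d1:8  d2:8  d3:8  d4:8  d5:7  d6:5  d7:0 ⇒ 8.
Reduction 20 − 8 = 12.

12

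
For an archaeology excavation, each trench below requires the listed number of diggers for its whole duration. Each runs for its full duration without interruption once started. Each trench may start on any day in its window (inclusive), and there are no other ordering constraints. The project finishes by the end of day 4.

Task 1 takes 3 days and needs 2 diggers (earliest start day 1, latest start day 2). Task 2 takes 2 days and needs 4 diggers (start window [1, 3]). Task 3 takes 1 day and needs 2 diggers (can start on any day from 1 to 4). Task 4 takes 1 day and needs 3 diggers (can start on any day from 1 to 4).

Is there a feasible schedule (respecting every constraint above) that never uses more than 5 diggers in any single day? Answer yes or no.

The minimum achievable peak is 6; 5 < 6, so no feasible schedule stays within the cap.

no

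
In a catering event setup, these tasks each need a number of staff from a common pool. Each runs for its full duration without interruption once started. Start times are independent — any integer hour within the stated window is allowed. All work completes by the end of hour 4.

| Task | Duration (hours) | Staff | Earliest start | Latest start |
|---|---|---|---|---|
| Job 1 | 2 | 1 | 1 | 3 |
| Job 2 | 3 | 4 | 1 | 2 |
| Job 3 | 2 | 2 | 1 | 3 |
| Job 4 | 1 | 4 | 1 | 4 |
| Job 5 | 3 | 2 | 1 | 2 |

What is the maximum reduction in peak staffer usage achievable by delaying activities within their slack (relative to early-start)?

5

Early-start peak: h1:13  h2:9  h3:6  h4:0 ⇒ 13.
Leveled (Job 1@1, Job 2@1, Job 3@3, Job 4@4, Job 5@1): h1:7  h2:7  h3:8  h4:6 ⇒ 8.
Reduction 13 − 8 = 5.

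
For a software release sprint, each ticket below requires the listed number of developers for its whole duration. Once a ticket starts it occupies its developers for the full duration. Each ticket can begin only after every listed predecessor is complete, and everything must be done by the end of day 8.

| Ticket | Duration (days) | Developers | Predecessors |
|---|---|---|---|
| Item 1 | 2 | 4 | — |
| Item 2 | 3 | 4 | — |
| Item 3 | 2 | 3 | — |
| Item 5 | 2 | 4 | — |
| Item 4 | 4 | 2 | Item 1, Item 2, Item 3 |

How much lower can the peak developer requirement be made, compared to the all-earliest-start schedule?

Early-start peak: d1:15  d2:15  d3:4  d4:2  d5:2  d6:2  d7:2  d8:0 ⇒ 15.
Leveled (Item 1@1, Item 2@1, Item 3@3, Item 5@4, Item 4@5): d1:8  d2:8  d3:7  d4:7  d5:6  d6:2  d7:2  d8:2 ⇒ 8.
Reduction 15 − 8 = 7.

7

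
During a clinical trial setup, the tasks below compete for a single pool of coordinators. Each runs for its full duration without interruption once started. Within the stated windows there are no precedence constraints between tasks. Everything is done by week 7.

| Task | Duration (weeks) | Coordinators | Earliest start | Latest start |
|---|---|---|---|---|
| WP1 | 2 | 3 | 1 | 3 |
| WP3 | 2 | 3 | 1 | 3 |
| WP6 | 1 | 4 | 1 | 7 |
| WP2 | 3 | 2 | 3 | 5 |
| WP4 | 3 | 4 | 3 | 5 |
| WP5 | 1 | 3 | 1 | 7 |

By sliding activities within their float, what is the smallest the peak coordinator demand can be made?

Early-start (WP1@1, WP3@1, WP6@1, WP2@3, WP4@3, WP5@1) gives peak 13: w1:13  w2:6  w3:6  w4:6  w5:6  w6:0  w7:0.
Shift WP6→3, WP4→4, WP5→7.
Schedule WP1@1, WP3@1, WP6@3, WP2@3, WP4@4, WP5@7: w1:6  w2:6  w3:6  w4:6  w5:6  w6:4  w7:3 — peak 6.
Total coordinator-weeks = 37 over 7 weeks ⇒ peak ≥ ⌈37/7⌉ = 6, so 6 is optimal.

6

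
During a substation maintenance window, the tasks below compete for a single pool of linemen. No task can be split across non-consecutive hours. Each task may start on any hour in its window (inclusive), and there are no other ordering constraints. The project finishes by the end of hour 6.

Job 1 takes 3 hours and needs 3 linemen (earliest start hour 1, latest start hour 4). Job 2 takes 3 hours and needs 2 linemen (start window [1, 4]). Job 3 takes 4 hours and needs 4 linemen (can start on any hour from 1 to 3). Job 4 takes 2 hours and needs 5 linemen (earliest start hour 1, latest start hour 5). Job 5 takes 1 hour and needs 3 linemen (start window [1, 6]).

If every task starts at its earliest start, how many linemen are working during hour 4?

4

At early start, hour 4 has: Job 3.
Demand: 4 = 4.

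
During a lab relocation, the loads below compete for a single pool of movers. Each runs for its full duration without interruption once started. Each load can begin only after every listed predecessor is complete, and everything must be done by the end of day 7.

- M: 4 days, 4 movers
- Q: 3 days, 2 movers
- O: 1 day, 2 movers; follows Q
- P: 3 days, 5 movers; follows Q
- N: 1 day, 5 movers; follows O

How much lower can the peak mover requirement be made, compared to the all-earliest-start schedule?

Early-start peak: d1:6  d2:6  d3:6  d4:11  d5:10  d6:5  d7:0 ⇒ 11.
Leveled (M@1, Q@1, O@5, P@4, N@7): d1:6  d2:6  d3:6  d4:9  d5:7  d6:5  d7:5 ⇒ 9.
Reduction 11 − 9 = 2.

2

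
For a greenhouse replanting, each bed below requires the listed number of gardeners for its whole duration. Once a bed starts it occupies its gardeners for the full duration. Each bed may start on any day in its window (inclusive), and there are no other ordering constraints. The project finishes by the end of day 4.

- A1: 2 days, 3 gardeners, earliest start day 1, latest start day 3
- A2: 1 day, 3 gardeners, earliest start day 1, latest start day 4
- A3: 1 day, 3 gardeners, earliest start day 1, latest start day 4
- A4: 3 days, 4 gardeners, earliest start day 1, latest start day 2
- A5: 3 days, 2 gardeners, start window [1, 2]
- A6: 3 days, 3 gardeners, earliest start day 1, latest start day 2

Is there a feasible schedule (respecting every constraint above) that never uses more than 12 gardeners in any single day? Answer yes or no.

yes

Schedule A1@1, A2@1, A3@1, A4@2, A5@1, A6@2: d1:11  d2:12  d3:9  d4:7 — peak 12 ≤ 12.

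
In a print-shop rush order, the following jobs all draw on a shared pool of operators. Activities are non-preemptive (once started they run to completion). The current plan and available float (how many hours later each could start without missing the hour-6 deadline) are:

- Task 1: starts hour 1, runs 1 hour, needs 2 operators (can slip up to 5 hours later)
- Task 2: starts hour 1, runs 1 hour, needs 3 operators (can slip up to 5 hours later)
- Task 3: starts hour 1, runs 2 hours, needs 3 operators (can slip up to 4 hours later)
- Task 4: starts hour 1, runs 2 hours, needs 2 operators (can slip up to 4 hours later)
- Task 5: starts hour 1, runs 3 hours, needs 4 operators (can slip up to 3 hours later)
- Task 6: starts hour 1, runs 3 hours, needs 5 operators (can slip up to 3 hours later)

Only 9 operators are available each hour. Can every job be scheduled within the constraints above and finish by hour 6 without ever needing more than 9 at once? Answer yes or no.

Schedule Task 1@1, Task 2@4, Task 3@5, Task 4@2, Task 5@4, Task 6@1: h1:7  h2:7  h3:7  h4:7  h5:7  h6:7 — peak 7 ≤ 9.

yes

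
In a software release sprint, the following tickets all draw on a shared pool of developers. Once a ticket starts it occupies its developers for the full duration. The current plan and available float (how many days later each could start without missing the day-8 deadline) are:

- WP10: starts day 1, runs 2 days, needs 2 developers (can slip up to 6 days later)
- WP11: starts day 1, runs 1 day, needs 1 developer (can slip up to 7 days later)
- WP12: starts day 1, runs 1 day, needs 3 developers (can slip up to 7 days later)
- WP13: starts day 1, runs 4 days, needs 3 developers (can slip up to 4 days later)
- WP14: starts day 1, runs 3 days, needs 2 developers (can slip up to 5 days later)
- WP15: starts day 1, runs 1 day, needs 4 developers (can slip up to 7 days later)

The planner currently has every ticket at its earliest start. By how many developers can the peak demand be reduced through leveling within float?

10

Early-start peak: d1:15  d2:7  d3:5  d4:3  d5:0  d6:0  d7:0  d8:0 ⇒ 15.
Leveled (WP10@1, WP11@1, WP12@2, WP13@3, WP14@3, WP15@7): d1:3  d2:5  d3:5  d4:5  d5:5  d6:3  d7:4  d8:0 ⇒ 5.
Reduction 15 − 5 = 10.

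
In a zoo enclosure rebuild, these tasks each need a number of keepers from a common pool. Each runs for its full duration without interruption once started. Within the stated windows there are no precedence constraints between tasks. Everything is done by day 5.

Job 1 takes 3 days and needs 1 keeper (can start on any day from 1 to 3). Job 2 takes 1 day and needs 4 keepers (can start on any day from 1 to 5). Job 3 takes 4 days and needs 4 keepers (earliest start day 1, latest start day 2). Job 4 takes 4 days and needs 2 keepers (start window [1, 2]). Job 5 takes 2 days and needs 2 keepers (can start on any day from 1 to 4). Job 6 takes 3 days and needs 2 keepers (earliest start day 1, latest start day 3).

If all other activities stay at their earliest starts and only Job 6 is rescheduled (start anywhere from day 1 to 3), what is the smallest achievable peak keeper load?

13

Job 6@1: d1:15  d2:11  d3:9  d4:6  d5:0 → peak 15
Job 6@2: d1:13  d2:11  d3:9  d4:8  d5:0 → peak 13
Job 6@3: d1:13  d2:9  d3:9  d4:8  d5:2 → peak 13
Best is Job 6@2, peak 13.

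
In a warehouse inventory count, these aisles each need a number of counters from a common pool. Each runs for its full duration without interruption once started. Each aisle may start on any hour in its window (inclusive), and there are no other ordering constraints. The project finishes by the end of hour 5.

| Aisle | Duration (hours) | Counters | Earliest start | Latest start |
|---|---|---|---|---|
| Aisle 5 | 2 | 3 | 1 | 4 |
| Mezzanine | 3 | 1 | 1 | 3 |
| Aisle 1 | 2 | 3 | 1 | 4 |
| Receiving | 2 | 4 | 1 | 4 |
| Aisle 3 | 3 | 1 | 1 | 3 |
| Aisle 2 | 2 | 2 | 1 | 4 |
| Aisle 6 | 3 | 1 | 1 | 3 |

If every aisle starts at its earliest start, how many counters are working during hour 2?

15

At early start, hour 2 has: Aisle 5, Mezzanine, Aisle 1, Receiving, Aisle 3, Aisle 2, Aisle 6.
Demand: 3 + 1 + 3 + 4 + 1 + 2 + 1 = 15.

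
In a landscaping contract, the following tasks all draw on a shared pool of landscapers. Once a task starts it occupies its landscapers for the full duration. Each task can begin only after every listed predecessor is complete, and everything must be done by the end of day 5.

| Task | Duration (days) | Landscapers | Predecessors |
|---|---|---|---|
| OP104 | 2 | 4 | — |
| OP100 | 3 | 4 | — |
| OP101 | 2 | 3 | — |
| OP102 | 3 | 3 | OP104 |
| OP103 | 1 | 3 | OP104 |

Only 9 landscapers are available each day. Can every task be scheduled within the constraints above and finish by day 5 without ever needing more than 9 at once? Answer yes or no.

yes

Schedule OP104@1, OP100@1, OP101@4, OP102@3, OP103@4: d1:8  d2:8  d3:7  d4:9  d5:6 — peak 9 ≤ 9.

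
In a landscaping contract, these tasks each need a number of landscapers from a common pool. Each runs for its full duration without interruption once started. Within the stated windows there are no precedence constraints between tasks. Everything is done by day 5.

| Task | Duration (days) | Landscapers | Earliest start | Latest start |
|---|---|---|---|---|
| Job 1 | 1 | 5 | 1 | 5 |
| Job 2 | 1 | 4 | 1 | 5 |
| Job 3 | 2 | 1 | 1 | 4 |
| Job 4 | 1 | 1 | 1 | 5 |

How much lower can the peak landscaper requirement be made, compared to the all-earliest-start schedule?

Early-start peak: d1:11  d2:1  d3:0  d4:0  d5:0 ⇒ 11.
Leveled (Job 1@1, Job 2@2, Job 3@2, Job 4@3): d1:5  d2:5  d3:2  d4:0  d5:0 ⇒ 5.
Reduction 11 − 5 = 6.

6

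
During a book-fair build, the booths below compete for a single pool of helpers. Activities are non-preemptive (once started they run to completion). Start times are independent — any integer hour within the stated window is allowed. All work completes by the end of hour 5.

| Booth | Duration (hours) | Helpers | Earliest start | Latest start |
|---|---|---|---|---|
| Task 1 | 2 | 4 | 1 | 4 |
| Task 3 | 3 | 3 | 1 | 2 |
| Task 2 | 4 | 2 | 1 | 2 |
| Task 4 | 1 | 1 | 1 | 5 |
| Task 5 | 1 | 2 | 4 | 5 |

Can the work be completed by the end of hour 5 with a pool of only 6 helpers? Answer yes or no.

yes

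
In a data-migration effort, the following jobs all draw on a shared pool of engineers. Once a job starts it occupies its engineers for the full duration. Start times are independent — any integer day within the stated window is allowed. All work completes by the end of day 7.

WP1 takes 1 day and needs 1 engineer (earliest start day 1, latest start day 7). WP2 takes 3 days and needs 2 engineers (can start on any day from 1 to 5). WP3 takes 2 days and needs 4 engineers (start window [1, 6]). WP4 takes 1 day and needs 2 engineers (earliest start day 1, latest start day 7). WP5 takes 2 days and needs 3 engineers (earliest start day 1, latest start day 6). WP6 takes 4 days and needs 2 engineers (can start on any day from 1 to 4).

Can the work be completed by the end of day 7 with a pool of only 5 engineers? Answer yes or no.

Schedule WP1@1, WP2@1, WP3@6, WP4@1, WP5@4, WP6@2: d1:5  d2:4  d3:4  d4:5  d5:5  d6:4  d7:4 — peak 5 ≤ 5.

yes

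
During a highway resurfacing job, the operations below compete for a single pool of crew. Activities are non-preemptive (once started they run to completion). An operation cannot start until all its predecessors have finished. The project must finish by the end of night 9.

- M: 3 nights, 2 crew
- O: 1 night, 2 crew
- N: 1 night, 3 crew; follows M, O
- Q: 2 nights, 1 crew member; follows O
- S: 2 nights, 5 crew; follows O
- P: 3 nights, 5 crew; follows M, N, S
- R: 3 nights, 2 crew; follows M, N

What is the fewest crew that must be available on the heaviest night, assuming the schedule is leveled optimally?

Early-start (M@1, O@1, N@4, Q@2, S@2, P@5, R@5) gives peak 8: n1:4  n2:8  n3:8  n4:3  n5:7  n6:7  n7:7  n8:0  n9:0.
Shift S→5, P→7.
Schedule M@1, O@1, N@4, Q@2, S@5, P@7, R@5: n1:4  n2:3  n3:3  n4:3  n5:7  n6:7  n7:7  n8:5  n9:5 — peak 7.

7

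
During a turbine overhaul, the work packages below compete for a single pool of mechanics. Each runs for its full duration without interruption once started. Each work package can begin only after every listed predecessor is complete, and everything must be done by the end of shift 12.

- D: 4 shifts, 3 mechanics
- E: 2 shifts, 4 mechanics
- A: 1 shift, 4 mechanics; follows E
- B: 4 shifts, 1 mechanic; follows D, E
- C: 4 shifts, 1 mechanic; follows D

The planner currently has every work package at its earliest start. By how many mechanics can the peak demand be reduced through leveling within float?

3

Early-start peak: s1:7  s2:7  s3:7  s4:3  s5:2  s6:2  s7:2  s8:2  s9:0  s10:0  s11:0  s12:0 ⇒ 7.
Leveled (D@1, E@5, A@7, B@8, C@8): s1:3  s2:3  s3:3  s4:3  s5:4  s6:4  s7:4  s8:2  s9:2  s10:2  s11:2  s12:0 ⇒ 4.
Reduction 7 − 4 = 3.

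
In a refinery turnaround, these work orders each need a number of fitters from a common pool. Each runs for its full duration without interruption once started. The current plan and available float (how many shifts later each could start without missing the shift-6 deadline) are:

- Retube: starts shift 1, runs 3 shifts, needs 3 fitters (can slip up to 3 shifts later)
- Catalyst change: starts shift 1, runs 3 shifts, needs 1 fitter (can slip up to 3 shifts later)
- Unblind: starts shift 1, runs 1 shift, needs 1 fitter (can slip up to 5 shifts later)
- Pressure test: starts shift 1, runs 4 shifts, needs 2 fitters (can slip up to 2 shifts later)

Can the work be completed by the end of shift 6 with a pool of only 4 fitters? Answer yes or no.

no

The minimum achievable peak is 5; 4 < 5, so no feasible schedule stays within the cap.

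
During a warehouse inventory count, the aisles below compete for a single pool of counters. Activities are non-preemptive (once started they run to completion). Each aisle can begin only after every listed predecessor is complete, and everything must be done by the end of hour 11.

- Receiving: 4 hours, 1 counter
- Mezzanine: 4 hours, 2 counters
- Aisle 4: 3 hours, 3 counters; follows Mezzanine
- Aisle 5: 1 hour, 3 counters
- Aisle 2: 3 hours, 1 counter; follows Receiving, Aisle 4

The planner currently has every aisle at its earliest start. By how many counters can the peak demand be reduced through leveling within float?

Early-start peak: h1:6  h2:3  h3:3  h4:3  h5:3  h6:3  h7:3  h8:1  h9:1  h10:1  h11:0 ⇒ 6.
Leveled (Receiving@1, Mezzanine@1, Aisle 4@5, Aisle 5@8, Aisle 2@9): h1:3  h2:3  h3:3  h4:3  h5:3  h6:3  h7:3  h8:3  h9:1  h10:1  h11:1 ⇒ 3.
Reduction 6 − 3 = 3.

3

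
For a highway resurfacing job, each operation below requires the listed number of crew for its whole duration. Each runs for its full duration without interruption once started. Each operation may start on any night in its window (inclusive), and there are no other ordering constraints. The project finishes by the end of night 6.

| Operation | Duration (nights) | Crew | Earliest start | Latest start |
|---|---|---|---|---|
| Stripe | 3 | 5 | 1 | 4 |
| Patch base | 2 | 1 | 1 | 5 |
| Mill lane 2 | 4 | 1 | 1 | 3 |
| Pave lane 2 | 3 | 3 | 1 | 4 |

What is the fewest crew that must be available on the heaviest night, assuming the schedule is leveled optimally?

Early-start (Stripe@1, Patch base@1, Mill lane 2@1, Pave lane 2@1) gives peak 10: n1:10  n2:10  n3:9  n4:1  n5:0  n6:0.
Shift Mill lane 2→3, Pave lane 2→4.
Schedule Stripe@1, Patch base@1, Mill lane 2@3, Pave lane 2@4: n1:6  n2:6  n3:6  n4:4  n5:4  n6:4 — peak 6.

6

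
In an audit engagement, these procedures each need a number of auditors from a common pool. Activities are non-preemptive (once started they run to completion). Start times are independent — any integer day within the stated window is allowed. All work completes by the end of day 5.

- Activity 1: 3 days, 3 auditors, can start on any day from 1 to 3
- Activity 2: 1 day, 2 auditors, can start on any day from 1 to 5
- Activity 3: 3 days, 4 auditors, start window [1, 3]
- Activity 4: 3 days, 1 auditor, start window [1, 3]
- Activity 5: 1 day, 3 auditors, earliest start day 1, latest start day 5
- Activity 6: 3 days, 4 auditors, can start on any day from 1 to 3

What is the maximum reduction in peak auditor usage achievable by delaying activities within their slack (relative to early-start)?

Early-start peak: d1:17  d2:12  d3:12  d4:0  d5:0 ⇒ 17.
Leveled (Activity 1@1, Activity 2@1, Activity 3@1, Activity 4@1, Activity 5@2, Activity 6@3): d1:10  d2:11  d3:12  d4:4  d5:4 ⇒ 12.
Reduction 17 − 12 = 5.

5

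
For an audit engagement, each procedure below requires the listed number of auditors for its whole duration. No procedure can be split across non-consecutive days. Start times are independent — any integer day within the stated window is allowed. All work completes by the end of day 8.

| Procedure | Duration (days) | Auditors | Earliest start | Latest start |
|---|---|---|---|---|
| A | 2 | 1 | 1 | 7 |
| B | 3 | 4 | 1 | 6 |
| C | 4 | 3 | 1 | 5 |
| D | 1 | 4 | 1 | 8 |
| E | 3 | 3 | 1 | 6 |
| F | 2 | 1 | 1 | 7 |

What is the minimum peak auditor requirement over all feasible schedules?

Early-start (A@1, B@1, C@1, D@1, E@1, F@1) gives peak 16: d1:16  d2:12  d3:10  d4:3  d5:0  d6:0  d7:0  d8:0.
Shift C→4, D→8, E→4.
Schedule A@1, B@1, C@4, D@8, E@4, F@1: d1:6  d2:6  d3:4  d4:6  d5:6  d6:6  d7:3  d8:4 — peak 6.
Total auditor-days = 41 over 8 days ⇒ peak ≥ ⌈41/8⌉ = 6, so 6 is optimal.

6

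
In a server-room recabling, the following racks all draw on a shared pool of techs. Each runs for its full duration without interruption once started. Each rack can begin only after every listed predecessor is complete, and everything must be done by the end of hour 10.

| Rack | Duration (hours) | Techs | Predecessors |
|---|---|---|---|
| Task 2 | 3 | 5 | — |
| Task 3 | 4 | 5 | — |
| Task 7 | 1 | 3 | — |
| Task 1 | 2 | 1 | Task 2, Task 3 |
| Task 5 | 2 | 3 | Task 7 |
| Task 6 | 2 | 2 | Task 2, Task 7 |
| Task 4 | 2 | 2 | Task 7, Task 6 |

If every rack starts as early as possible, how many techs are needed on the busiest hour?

Early-start schedule: Task 2@1, Task 3@1, Task 7@1, Task 1@5, Task 5@2, Task 6@4, Task 4@6.
Load per hour: hour 1: 13, hour 2: 13, hour 3: 13, hour 4: 7, hour 5: 3, hour 6: 3, hour 7: 2, hour 8: 0, hour 9: 0, hour 10: 0.
Peak is 13.

13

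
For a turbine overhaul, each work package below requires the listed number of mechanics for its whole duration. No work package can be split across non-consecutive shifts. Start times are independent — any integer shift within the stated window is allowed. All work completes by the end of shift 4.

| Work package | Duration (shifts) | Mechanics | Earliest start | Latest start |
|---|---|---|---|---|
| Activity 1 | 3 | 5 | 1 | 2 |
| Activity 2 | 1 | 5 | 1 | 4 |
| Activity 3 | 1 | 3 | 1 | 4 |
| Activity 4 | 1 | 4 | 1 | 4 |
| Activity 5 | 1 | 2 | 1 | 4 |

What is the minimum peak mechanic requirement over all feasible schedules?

Early-start (Activity 1@1, Activity 2@1, Activity 3@1, Activity 4@1, Activity 5@1) gives peak 19: s1:19  s2:5  s3:5  s4:0.
Shift Activity 2→4, Activity 4→2, Activity 5→3.
Schedule Activity 1@1, Activity 2@4, Activity 3@1, Activity 4@2, Activity 5@3: s1:8  s2:9  s3:7  s4:5 — peak 9.

9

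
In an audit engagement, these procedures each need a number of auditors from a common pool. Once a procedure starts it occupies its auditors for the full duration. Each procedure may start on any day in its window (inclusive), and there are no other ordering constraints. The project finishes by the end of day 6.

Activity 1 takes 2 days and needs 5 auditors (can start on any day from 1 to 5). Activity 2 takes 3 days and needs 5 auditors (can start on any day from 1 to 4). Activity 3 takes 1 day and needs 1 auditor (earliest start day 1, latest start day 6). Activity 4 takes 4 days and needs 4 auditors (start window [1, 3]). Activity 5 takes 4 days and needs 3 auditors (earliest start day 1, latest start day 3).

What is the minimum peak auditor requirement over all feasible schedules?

Early-start (Activity 1@1, Activity 2@1, Activity 3@1, Activity 4@1, Activity 5@1) gives peak 18: d1:18  d2:17  d3:12  d4:7  d5:0  d6:0.
Shift Activity 4→3, Activity 5→3.
Schedule Activity 1@1, Activity 2@1, Activity 3@1, Activity 4@3, Activity 5@3: d1:11  d2:10  d3:12  d4:7  d5:7  d6:7 — peak 12.

12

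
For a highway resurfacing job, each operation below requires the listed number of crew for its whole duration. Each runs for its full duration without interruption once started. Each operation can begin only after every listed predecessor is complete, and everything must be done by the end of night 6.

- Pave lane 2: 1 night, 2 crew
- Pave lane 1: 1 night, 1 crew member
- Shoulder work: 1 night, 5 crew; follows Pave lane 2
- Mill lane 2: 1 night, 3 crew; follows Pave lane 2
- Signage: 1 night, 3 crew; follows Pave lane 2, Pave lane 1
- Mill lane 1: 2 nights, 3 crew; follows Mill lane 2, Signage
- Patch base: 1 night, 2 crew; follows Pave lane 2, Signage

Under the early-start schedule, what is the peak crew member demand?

11

Early-start schedule: Pave lane 2@1, Pave lane 1@1, Shoulder work@2, Mill lane 2@2, Signage@2, Mill lane 1@3, Patch base@3.
Load per night: night 1: 3, night 2: 11, night 3: 5, night 4: 3, night 5: 0, night 6: 0.
Peak is 11.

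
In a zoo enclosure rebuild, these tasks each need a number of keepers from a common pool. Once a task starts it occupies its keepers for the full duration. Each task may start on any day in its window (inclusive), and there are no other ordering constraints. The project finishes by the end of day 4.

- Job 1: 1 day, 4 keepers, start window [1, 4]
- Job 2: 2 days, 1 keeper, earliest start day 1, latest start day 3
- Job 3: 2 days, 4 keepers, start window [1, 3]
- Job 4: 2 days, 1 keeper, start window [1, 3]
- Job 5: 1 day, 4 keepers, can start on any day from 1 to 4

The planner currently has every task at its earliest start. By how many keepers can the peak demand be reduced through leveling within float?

Early-start peak: d1:14  d2:6  d3:0  d4:0 ⇒ 14.
Leveled (Job 1@1, Job 2@1, Job 3@2, Job 4@3, Job 5@4): d1:5  d2:5  d3:5  d4:5 ⇒ 5.
Reduction 14 − 5 = 9.

9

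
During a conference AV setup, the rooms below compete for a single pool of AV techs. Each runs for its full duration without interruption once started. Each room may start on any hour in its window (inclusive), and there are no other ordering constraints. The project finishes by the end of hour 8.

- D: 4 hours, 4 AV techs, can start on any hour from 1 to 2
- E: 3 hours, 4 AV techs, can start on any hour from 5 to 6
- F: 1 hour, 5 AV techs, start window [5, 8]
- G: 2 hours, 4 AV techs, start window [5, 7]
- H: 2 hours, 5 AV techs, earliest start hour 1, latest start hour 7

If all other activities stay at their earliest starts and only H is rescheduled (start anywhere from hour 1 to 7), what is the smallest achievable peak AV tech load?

13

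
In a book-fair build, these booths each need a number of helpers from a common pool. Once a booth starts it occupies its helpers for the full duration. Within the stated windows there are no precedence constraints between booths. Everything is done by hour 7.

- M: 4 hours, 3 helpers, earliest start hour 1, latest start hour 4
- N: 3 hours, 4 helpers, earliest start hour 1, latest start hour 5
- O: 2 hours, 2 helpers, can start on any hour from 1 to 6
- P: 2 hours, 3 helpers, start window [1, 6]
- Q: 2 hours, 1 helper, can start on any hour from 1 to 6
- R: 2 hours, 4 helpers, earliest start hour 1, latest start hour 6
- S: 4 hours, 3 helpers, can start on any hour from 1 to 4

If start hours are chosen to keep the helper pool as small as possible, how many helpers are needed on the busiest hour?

9

Early-start (M@1, N@1, O@1, P@1, Q@1, R@1, S@1) gives peak 20: h1:20  h2:20  h3:10  h4:6  h5:0  h6:0  h7:0.
Shift P→4, Q→5, R→6, S→4.
Schedule M@1, N@1, O@1, P@4, Q@5, R@6, S@4: h1:9  h2:9  h3:7  h4:9  h5:7  h6:8  h7:7 — peak 9.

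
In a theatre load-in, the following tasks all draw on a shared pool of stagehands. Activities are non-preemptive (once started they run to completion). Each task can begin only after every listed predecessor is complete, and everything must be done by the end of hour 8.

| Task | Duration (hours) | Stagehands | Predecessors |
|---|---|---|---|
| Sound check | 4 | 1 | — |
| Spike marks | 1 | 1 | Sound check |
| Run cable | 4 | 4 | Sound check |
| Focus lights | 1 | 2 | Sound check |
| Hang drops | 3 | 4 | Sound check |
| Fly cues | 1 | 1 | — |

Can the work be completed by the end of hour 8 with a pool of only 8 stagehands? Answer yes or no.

Schedule Sound check@1, Spike marks@5, Run cable@5, Focus lights@5, Hang drops@6, Fly cues@1: h1:2  h2:1  h3:1  h4:1  h5:7  h6:8  h7:8  h8:8 — peak 8 ≤ 8.

yes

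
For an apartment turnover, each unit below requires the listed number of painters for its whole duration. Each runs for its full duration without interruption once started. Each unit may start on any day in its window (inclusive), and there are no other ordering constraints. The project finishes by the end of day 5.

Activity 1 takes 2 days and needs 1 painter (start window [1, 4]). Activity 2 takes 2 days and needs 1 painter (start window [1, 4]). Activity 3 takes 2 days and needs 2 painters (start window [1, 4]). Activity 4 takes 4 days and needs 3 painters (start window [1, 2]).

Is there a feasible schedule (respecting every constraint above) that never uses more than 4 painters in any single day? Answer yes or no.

no

The minimum achievable peak is 5; 4 < 5, so no feasible schedule stays within the cap.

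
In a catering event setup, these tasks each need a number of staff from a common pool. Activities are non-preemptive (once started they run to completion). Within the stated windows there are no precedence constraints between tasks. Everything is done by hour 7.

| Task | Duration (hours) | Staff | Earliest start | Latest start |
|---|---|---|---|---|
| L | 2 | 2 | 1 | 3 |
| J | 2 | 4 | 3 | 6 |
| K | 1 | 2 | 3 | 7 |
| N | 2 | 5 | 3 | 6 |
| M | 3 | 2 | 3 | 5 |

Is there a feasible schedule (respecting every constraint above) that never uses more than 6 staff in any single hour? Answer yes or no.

yes

Schedule L@1, J@3, K@5, N@6, M@3: h1:2  h2:2  h3:6  h4:6  h5:4  h6:5  h7:5 — peak 6 ≤ 6.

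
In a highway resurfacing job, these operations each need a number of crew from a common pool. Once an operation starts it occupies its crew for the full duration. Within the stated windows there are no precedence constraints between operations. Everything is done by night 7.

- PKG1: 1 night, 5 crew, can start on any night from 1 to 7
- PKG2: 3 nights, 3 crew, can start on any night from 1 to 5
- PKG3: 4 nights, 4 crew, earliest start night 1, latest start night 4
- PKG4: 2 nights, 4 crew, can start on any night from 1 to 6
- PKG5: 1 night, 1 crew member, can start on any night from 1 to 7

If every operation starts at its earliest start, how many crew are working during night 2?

11

At early start, night 2 has: PKG2, PKG3, PKG4.
Demand: 3 + 4 + 4 = 11.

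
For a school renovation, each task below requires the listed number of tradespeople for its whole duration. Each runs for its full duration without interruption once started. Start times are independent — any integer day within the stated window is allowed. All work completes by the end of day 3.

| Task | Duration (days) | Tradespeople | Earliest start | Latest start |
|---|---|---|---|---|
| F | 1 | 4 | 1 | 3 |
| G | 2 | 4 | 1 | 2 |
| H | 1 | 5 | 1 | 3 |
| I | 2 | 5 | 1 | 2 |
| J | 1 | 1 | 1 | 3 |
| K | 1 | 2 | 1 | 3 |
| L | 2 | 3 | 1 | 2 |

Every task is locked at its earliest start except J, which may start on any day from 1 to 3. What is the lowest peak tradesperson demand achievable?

23

J@1: d1:24  d2:12  d3:0 → peak 24
J@2: d1:23  d2:13  d3:0 → peak 23
J@3: d1:23  d2:12  d3:1 → peak 23
Best is J@2, peak 23.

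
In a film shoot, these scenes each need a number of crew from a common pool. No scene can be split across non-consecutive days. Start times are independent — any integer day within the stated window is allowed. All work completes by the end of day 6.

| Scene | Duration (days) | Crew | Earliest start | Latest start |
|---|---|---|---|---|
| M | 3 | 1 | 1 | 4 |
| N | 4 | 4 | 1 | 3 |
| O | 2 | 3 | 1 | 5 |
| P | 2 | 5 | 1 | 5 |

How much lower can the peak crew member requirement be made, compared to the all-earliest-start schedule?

6

Early-start peak: d1:13  d2:13  d3:5  d4:4  d5:0  d6:0 ⇒ 13.
Leveled (M@1, N@3, O@4, P@1): d1:6  d2:6  d3:5  d4:7  d5:7  d6:4 ⇒ 7.
Reduction 13 − 7 = 6.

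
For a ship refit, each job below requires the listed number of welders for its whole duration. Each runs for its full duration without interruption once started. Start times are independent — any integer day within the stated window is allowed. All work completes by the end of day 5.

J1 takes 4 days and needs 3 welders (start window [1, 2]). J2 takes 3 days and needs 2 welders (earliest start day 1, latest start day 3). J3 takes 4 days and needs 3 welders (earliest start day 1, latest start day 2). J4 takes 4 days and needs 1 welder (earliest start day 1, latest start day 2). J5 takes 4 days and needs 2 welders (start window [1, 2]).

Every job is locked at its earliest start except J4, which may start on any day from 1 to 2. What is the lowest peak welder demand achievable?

J4@1: d1:11  d2:11  d3:11  d4:9  d5:0 → peak 11
J4@2: d1:10  d2:11  d3:11  d4:9  d5:1 → peak 11
Best is J4@1, peak 11.

11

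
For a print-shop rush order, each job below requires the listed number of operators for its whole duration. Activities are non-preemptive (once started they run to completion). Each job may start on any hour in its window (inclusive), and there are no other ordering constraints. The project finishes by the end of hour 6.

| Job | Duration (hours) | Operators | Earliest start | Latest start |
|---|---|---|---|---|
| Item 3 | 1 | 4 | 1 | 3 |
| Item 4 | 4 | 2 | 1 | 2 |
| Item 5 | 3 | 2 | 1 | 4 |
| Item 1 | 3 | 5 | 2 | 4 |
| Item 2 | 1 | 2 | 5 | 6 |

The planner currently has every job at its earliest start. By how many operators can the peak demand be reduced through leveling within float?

2

Early-start peak: h1:8  h2:9  h3:9  h4:7  h5:2  h6:0 ⇒ 9.
Leveled (Item 3@1, Item 4@2, Item 5@1, Item 1@4, Item 2@6): h1:6  h2:4  h3:4  h4:7  h5:7  h6:7 ⇒ 7.
Reduction 9 − 7 = 2.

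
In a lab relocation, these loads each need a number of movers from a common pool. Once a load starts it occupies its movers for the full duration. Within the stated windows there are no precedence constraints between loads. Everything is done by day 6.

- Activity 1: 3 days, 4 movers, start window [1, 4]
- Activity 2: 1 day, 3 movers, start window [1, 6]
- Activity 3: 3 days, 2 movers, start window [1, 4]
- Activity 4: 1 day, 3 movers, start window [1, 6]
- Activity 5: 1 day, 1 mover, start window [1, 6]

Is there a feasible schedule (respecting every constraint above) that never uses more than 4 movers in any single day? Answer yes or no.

no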